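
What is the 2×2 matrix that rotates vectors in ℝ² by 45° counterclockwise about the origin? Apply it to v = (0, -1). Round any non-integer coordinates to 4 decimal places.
R = [[√2/2, -√2/2], [√2/2, √2/2]]; R·v = (0.7071, -0.7071)

A counterclockwise rotation by angle θ in ℝ² has matrix R(θ) = [[cos θ, -sin θ], [sin θ, cos θ]].
For θ = 45°: cos θ = √2/2, sin θ = √2/2.
R(45°) = [[√2/2, -√2/2], [√2/2, √2/2]].
R·v = [√2/2·0 + (-√2/2)·-1, √2/2·0 + √2/2·-1] = (0.7071, -0.7071).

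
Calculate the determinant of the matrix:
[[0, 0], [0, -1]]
0

For a 2×2 matrix [[a, b], [c, d]], det = ad - bc
det = (0)(-1) - (0)(0) = 0 - 0 = 0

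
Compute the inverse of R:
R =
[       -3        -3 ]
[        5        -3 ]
det(R) = 24
R⁻¹ =
[     -1/8       1/8 ]
[    -5/24      -1/8 ]

For a 2×2 matrix R = [[a, b], [c, d]] with det(R) ≠ 0, R⁻¹ = (1/det(R)) * [[d, -b], [-c, a]].
det(R) = (-3)*(-3) - (-3)*(5) = 9 + 15 = 24.
R⁻¹ = (1/24) * [[-3, 3], [-5, -3]].
Dividing each entry by 24 and reducing:
R⁻¹ =
[     -1/8       1/8 ]
[    -5/24      -1/8 ]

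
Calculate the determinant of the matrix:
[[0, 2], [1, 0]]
-2

For a 2×2 matrix [[a, b], [c, d]], det = ad - bc
det = (0)(0) - (2)(1) = 0 - 2 = -2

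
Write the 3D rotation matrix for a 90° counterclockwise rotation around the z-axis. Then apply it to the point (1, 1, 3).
R = [[0, -1, 0], [1, 0, 0], [0, 0, 1]]; R·(1, 1, 3) = (-1, 1, 3)

Rotation matrix for 90° around z-axis:
cos(90°) = 0, sin(90°) = 1
R = [[0, -1, 0], [1, 0, 0], [0, 0, 1]]
Apply to (1, 1, 3): R·[1, 1, 3]ᵀ = (-1, 1, 3)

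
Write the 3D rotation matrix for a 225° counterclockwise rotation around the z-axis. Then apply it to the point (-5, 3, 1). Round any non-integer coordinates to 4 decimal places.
R = [[-√2/2, √2/2, 0], [-√2/2, -√2/2, 0], [0, 0, 1]]; R·(-5, 3, 1) = (5.6569, 1.4142, 1.0000)

Rotation matrix for 225° around z-axis:
cos(225°) = -√2/2, sin(225°) = -√2/2
R = [[-√2/2, √2/2, 0], [-√2/2, -√2/2, 0], [0, 0, 1]]
Apply to (-5, 3, 1): R·[-5, 3, 1]ᵀ = (5.6569, 1.4142, 1.0000)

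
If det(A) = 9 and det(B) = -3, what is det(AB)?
-27

Use the multiplicative property of determinants: det(AB) = det(A)*det(B).
det(AB) = (9)*(-3) = -27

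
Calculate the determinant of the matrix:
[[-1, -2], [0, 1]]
-1

For a 2×2 matrix [[a, b], [c, d]], det = ad - bc
det = (-1)(1) - (-2)(0) = -1 - 0 = -1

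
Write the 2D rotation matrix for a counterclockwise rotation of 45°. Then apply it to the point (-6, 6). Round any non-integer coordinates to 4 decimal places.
R = [[√2/2, -√2/2], [√2/2, √2/2]]; R·(-6, 6) = (-8.4853, 0.0000)

Rotation matrix formula: R(θ) = [[cos θ, -sin θ], [sin θ, cos θ]]
For θ = 45°:
cos(45°) = √2/2
sin(45°) = √2/2
R = [[√2/2, -√2/2], [√2/2, √2/2]]
Apply to (-6, 6): [√2/2·-6 + (-√2/2)·6, √2/2·-6 + √2/2·6] = (-8.4853, 0.0000)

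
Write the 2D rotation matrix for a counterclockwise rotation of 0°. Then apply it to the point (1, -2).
R = [[1, 0], [0, 1]]; R·(1, -2) = (1, -2)

Rotation matrix formula: R(θ) = [[cos θ, -sin θ], [sin θ, cos θ]]
For θ = 0°:
cos(0°) = 1
sin(0°) = 0
R = [[1, 0], [0, 1]]
Apply to (1, -2): [1·1 + (0)·-2, 0·1 + 1·-2] = (1, -2)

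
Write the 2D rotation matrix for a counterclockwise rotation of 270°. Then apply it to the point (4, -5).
R = [[0, 1], [-1, 0]]; R·(4, -5) = (-5, -4)

Rotation matrix formula: R(θ) = [[cos θ, -sin θ], [sin θ, cos θ]]
For θ = 270°:
cos(270°) = 0
sin(270°) = -1
R = [[0, 1], [-1, 0]]
Apply to (4, -5): [0·4 + (1)·-5, -1·4 + 0·-5] = (-5, -4)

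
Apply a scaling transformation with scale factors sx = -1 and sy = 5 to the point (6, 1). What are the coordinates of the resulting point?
(-6, 5)

Scaling matrix:
[[-1, 0], [0, 5]]
Result: (6 × -1, 1 × 5) = (-6, 5)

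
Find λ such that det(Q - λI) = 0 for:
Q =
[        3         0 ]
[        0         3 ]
λ = 3, 3

Solve det(Q - λI) = 0. For a 2×2 matrix the characteristic equation is λ² - (trace)λ + det = 0.
trace(Q) = a + d = 3 + 3 = 6.
det(Q) = a*d - b*c = (3)*(3) - (0)*(0) = 9 - 0 = 9.
Characteristic equation: λ² - (6)λ + (9) = 0.
Discriminant = (6)² - 4*(9) = 36 - 36 = 0.
λ = (6 ± √0) / 2 = (6 ± 0) / 2 = 3, 3.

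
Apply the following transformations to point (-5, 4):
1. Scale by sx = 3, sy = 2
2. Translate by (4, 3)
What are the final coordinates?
(-11, 11)

Step 1: Scale (-5, 4) by (sx, sy) = (3, 2) → (-15, 8)
Step 2: Translate by (4, 3) → (-11, 11)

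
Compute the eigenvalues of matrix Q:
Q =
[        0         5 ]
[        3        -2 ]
λ = -5, 3

Solve det(Q - λI) = 0. For a 2×2 matrix the characteristic equation is λ² - (trace)λ + det = 0.
trace(Q) = a + d = 0 - 2 = -2.
det(Q) = a*d - b*c = (0)*(-2) - (5)*(3) = 0 - 15 = -15.
Characteristic equation: λ² - (-2)λ + (-15) = 0.
Discriminant = (-2)² - 4*(-15) = 4 + 60 = 64.
λ = (-2 ± √64) / 2 = (-2 ± 8) / 2 = -5, 3.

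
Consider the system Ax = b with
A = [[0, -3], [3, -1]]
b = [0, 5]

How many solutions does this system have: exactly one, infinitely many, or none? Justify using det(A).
Exactly one solution

Compute det(A) = (0)*(-1) - (-3)*(3) = 9.
Because det(A) ≠ 0, A is invertible and Ax = b has a unique solution for every b (here x = A⁻¹ b).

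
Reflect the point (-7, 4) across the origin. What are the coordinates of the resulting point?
(7, -4)

Reflection across origin: (-7, 4) → (7, -4)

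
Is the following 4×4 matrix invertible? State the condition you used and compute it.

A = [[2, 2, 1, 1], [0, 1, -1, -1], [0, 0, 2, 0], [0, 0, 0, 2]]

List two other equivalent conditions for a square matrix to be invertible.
Yes, invertible; det(A) = 8 ≠ 0. Equivalent conditions: rank(A) = 4; Ax = 0 has only the trivial solution; 0 is not an eigenvalue; the columns of A are linearly independent.

To check invertibility, compute det(A).
The given matrix is triangular, so det(A) equals the product of its diagonal entries = 8 ≠ 0.
Since det(A) ≠ 0, A is invertible.
Equivalent conditions for a square matrix A to be invertible:
- rank(A) = 4 (full rank).
- The homogeneous system Ax = 0 has only the trivial solution x = 0.
- 0 is not an eigenvalue of A.
- The columns (equivalently rows) of A are linearly independent.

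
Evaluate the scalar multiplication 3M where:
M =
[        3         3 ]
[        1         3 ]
3M =
[        9         9 ]
[        3         9 ]

Scalar multiplication is elementwise: (3M)[i][j] = 3 * M[i][j].
  (3M)[0][0] = 3 * (3) = 9
  (3M)[0][1] = 3 * (3) = 9
  (3M)[1][0] = 3 * (1) = 3
  (3M)[1][1] = 3 * (3) = 9
3M =
[        9         9 ]
[        3         9 ]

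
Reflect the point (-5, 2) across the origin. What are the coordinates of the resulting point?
(5, -2)

Reflection across origin: (-5, 2) → (5, -2)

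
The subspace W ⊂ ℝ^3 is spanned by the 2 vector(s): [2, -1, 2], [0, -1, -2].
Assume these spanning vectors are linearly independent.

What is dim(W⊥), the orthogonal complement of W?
dim(W⊥) = 1

For any subspace W of ℝ^n, dim(W) + dim(W⊥) = n (the whole-space dimension).
Here the given 2 vectors are linearly independent, so dim(W) = 2.
Thus dim(W⊥) = n - dim(W) = 3 - 2 = 1.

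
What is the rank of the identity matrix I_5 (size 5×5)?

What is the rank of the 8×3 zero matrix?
rank(I_5) = 5, rank(0) = 0

The identity I_5 has 5 columns that are the standard basis vectors e_1, …, e_5. These are linearly independent, so all 5 columns are pivots and rank(I_5) = 5.
The 8×3 zero matrix has every entry zero, so every row is the zero row and there are no pivots; rank(0) = 0.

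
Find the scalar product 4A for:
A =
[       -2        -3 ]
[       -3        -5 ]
4A =
[       -8       -12 ]
[      -12       -20 ]

Scalar multiplication is elementwise: (4A)[i][j] = 4 * A[i][j].
  (4A)[0][0] = 4 * (-2) = -8
  (4A)[0][1] = 4 * (-3) = -12
  (4A)[1][0] = 4 * (-3) = -12
  (4A)[1][1] = 4 * (-5) = -20
4A =
[       -8       -12 ]
[      -12       -20 ]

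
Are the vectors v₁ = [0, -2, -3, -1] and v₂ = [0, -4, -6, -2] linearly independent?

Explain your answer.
No, linearly dependent (v₂ = 2·v₁)

Check whether there is a scalar k with v₂ = k·v₁.
Comparing components, k = 2 satisfies 2·[0, -2, -3, -1] = [0, -4, -6, -2].
Since v₂ is a scalar multiple of v₁, the two vectors are linearly dependent.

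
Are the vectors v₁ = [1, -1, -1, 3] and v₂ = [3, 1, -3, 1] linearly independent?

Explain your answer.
Yes, linearly independent

Two vectors are linearly dependent iff one is a scalar multiple of the other.
No single scalar k satisfies v₂ = k·v₁ (the ratios of corresponding entries disagree), so v₁ and v₂ are linearly independent.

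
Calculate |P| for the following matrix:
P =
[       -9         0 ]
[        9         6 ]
det(P) = -54

For a 2×2 matrix [[a, b], [c, d]], det = a*d - b*c.
det(P) = (-9)*(6) - (0)*(9) = -54 - 0 = -54.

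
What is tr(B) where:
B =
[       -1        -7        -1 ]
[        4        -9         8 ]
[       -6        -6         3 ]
tr(B) = -1 - 9 + 3 = -7

The trace of a square matrix is the sum of its diagonal entries.
Diagonal entries of B: B[0][0] = -1, B[1][1] = -9, B[2][2] = 3.
tr(B) = -1 - 9 + 3 = -7.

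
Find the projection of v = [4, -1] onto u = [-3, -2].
[30/13, 20/13]

The projection of v onto u is proj_u(v) = ((v·u) / (u·u)) · u.
v·u = (4)*(-3) + (-1)*(-2) = -10.
u·u = (-3)*(-3) + (-2)*(-2) = 13.
coefficient = -10 / 13 = -10/13.
proj_u(v) = -10/13 · [-3, -2] = [30/13, 20/13].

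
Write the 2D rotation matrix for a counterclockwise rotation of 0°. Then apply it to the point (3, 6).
R = [[1, 0], [0, 1]]; R·(3, 6) = (3, 6)

Rotation matrix formula: R(θ) = [[cos θ, -sin θ], [sin θ, cos θ]]
For θ = 0°:
cos(0°) = 1
sin(0°) = 0
R = [[1, 0], [0, 1]]
Apply to (3, 6): [1·3 + (0)·6, 0·3 + 1·6] = (3, 6)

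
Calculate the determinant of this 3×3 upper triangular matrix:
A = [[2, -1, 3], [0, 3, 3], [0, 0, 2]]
12

The determinant of a triangular matrix is the product of its diagonal entries (the off-diagonal entries above the diagonal do not affect it).
det(A) = (2) * (3) * (2) = 12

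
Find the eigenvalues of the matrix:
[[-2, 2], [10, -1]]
λ = -6 and λ = 3

Characteristic equation: det(A - λI) = 0
λ² - (trace)λ + (det) = 0
λ² - (-3)λ + (-18) = 0
λ² + 3λ - 18 = 0
Solving: λ = -6, 3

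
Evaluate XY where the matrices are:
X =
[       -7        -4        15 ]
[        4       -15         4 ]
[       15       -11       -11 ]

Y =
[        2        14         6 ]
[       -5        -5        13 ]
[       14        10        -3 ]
XY =
[      216        72      -139 ]
[      139       171      -183 ]
[      -69       155       -20 ]

Matrix multiplication: (XY)[i][j] = sum over k of X[i][k] * Y[k][j].
  (XY)[0][0] = (-7)*(2) + (-4)*(-5) + (15)*(14) = 216
  (XY)[0][1] = (-7)*(14) + (-4)*(-5) + (15)*(10) = 72
  (XY)[0][2] = (-7)*(6) + (-4)*(13) + (15)*(-3) = -139
  (XY)[1][0] = (4)*(2) + (-15)*(-5) + (4)*(14) = 139
  (XY)[1][1] = (4)*(14) + (-15)*(-5) + (4)*(10) = 171
  (XY)[1][2] = (4)*(6) + (-15)*(13) + (4)*(-3) = -183
  (XY)[2][0] = (15)*(2) + (-11)*(-5) + (-11)*(14) = -69
  (XY)[2][1] = (15)*(14) + (-11)*(-5) + (-11)*(10) = 155
  (XY)[2][2] = (15)*(6) + (-11)*(13) + (-11)*(-3) = -20
XY =
[      216        72      -139 ]
[      139       171      -183 ]
[      -69       155       -20 ]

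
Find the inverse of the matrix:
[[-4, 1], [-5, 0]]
[[0, -1/5], [1, -4/5]]

For [[a,b],[c,d]], inverse = (1/det)·[[d,-b],[-c,a]]
det = -4·0 - 1·-5 = 5
Inverse = (1/5)·[[0, -1], [5, -4]]
        = [[0, -1/5], [1, -4/5]]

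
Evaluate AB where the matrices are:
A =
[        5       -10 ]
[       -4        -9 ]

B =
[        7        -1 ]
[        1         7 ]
AB =
[       25       -75 ]
[      -37       -59 ]

Matrix multiplication: (AB)[i][j] = sum over k of A[i][k] * B[k][j].
  (AB)[0][0] = (5)*(7) + (-10)*(1) = 25
  (AB)[0][1] = (5)*(-1) + (-10)*(7) = -75
  (AB)[1][0] = (-4)*(7) + (-9)*(1) = -37
  (AB)[1][1] = (-4)*(-1) + (-9)*(7) = -59
AB =
[       25       -75 ]
[      -37       -59 ]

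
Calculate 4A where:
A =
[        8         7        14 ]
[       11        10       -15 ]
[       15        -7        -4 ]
4A =
[       32        28        56 ]
[       44        40       -60 ]
[       60       -28       -16 ]

Scalar multiplication is elementwise: (4A)[i][j] = 4 * A[i][j].
  (4A)[0][0] = 4 * (8) = 32
  (4A)[0][1] = 4 * (7) = 28
  (4A)[0][2] = 4 * (14) = 56
  (4A)[1][0] = 4 * (11) = 44
  (4A)[1][1] = 4 * (10) = 40
  (4A)[1][2] = 4 * (-15) = -60
  (4A)[2][0] = 4 * (15) = 60
  (4A)[2][1] = 4 * (-7) = -28
  (4A)[2][2] = 4 * (-4) = -16
4A =
[       32        28        56 ]
[       44        40       -60 ]
[       60       -28       -16 ]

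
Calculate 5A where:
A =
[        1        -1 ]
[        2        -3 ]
5A =
[        5        -5 ]
[       10       -15 ]

Scalar multiplication is elementwise: (5A)[i][j] = 5 * A[i][j].
  (5A)[0][0] = 5 * (1) = 5
  (5A)[0][1] = 5 * (-1) = -5
  (5A)[1][0] = 5 * (2) = 10
  (5A)[1][1] = 5 * (-3) = -15
5A =
[        5        -5 ]
[       10       -15 ]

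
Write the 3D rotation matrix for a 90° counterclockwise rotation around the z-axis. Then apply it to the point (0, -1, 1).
R = [[0, -1, 0], [1, 0, 0], [0, 0, 1]]; R·(0, -1, 1) = (1, 0, 1)

Rotation matrix for 90° around z-axis:
cos(90°) = 0, sin(90°) = 1
R = [[0, -1, 0], [1, 0, 0], [0, 0, 1]]
Apply to (0, -1, 1): R·[0, -1, 1]ᵀ = (1, 0, 1)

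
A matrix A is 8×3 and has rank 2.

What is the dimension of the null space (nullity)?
1

The rank-nullity theorem for an m×n matrix states:
rank(A) + nullity(A) = n (the number of columns).
Here n = 3 and rank(A) = 2, so nullity(A) = 3 - 2 = 1.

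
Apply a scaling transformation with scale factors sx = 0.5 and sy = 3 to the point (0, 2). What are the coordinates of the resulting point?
(0.0, 6)

Scaling matrix:
[[0.50, 0], [0, 3]]
Result: (0 × 0.5, 2 × 3) = (0.0, 6)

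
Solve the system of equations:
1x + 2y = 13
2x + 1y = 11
x = 3, y = 5

Use elimination (row reduction):
Equation 1: 1x + 2y = 13.
Equation 2: 2x + 1y = 11.
Multiply Eq1 by 2 and Eq2 by 1: 2x + 4y = 26;  2x + 1y = 11.
Subtract: (-3)y = -15, so y = 5.
Back-substitute into Eq1: 1x + 2*(5) = 13, so x = 3.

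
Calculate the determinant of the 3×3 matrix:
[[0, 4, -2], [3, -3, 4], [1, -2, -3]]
58

Expansion along first row:
det = 0·det([[-3,4],[-2,-3]]) - 4·det([[3,4],[1,-3]]) + -2·det([[3,-3],[1,-2]])
    = 0·(-3·-3 - 4·-2) - 4·(3·-3 - 4·1) + -2·(3·-2 - -3·1)
    = 0·17 - 4·-13 + -2·-3
    = 0 + 52 + 6 = 58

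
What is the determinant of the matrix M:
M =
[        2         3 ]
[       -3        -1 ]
det(M) = 7

For a 2×2 matrix [[a, b], [c, d]], det = a*d - b*c.
det(M) = (2)*(-1) - (3)*(-3) = -2 + 9 = 7.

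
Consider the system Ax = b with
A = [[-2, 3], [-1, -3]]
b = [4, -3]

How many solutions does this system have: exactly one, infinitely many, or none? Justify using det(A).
Exactly one solution

Compute det(A) = (-2)*(-3) - (3)*(-1) = 9.
Because det(A) ≠ 0, A is invertible and Ax = b has a unique solution for every b (here x = A⁻¹ b).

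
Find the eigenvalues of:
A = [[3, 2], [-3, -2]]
λ = 0, 1

Solve det(A - λI) = 0. For a 2×2 matrix this is λ² - (trace)λ + det = 0.
trace(A) = 3 - 2 = 1.
det(A) = (3)*(-2) - (2)*(-3) = -6 + 6 = 0.
Characteristic equation: λ² - (1)λ + (0) = 0.
Discriminant: (1)² - 4*(0) = 1 - 0 = 1.
Roots: λ = (1 ± √1) / 2 = 0, 1.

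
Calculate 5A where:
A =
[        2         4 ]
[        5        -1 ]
5A =
[       10        20 ]
[       25        -5 ]

Scalar multiplication is elementwise: (5A)[i][j] = 5 * A[i][j].
  (5A)[0][0] = 5 * (2) = 10
  (5A)[0][1] = 5 * (4) = 20
  (5A)[1][0] = 5 * (5) = 25
  (5A)[1][1] = 5 * (-1) = -5
5A =
[       10        20 ]
[       25        -5 ]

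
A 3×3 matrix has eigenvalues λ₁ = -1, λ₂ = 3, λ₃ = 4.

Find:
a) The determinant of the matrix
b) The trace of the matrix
det = -12, trace = 6

Two standard eigenvalue identities:
- det(A) equals the product of the eigenvalues (counted with multiplicity).
- trace(A) equals the sum of the eigenvalues.
det(A) = (-1)*(3)*(4) = -12.
trace(A) = -1 + 3 + 4 = 6.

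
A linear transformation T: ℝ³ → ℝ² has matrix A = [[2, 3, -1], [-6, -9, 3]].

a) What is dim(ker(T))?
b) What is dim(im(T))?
dim(ker) = 2, dim(im) = 1

Observe that row 2 = -3 × row 1 (so the rows are linearly dependent).
Thus rank(A) = 1 (only one linearly independent row).
dim(im(T)) = rank(A) = 1.
By the rank-nullity theorem applied to T: ℝ³ → ℝ², rank(A) + nullity(A) = 3 (the domain dimension), so dim(ker(T)) = 3 - 1 = 2.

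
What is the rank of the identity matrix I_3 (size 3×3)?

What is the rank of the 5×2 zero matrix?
rank(I_3) = 3, rank(0) = 0

The identity I_3 has 3 columns that are the standard basis vectors e_1, …, e_3. These are linearly independent, so all 3 columns are pivots and rank(I_3) = 3.
The 5×2 zero matrix has every entry zero, so every row is the zero row and there are no pivots; rank(0) = 0.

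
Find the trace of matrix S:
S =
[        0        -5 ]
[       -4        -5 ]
tr(S) = 0 - 5 = -5

The trace of a square matrix is the sum of its diagonal entries.
Diagonal entries of S: S[0][0] = 0, S[1][1] = -5.
tr(S) = 0 - 5 = -5.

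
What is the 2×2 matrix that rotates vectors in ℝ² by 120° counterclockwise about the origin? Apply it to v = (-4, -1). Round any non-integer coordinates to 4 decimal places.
R = [[-1/2, -√3/2], [√3/2, -1/2]]; R·v = (2.8660, -2.9641)

A counterclockwise rotation by angle θ in ℝ² has matrix R(θ) = [[cos θ, -sin θ], [sin θ, cos θ]].
For θ = 120°: cos θ = -1/2, sin θ = √3/2.
R(120°) = [[-1/2, -√3/2], [√3/2, -1/2]].
R·v = [-1/2·-4 + (-√3/2)·-1, √3/2·-4 + -1/2·-1] = (2.8660, -2.9641).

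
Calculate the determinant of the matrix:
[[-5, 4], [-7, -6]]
58

For a 2×2 matrix [[a, b], [c, d]], det = ad - bc
det = (-5)(-6) - (4)(-7) = 30 - -28 = 58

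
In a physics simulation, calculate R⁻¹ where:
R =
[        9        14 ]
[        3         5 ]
det(R) = 3
R⁻¹ =
[      5/3     -14/3 ]
[       -1         3 ]

For a 2×2 matrix R = [[a, b], [c, d]] with det(R) ≠ 0, R⁻¹ = (1/det(R)) * [[d, -b], [-c, a]].
det(R) = (9)*(5) - (14)*(3) = 45 - 42 = 3.
R⁻¹ = (1/3) * [[5, -14], [-3, 9]].
Dividing each entry by 3 and reducing:
R⁻¹ =
[      5/3     -14/3 ]
[       -1         3 ]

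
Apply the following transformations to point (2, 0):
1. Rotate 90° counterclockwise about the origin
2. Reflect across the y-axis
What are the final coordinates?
(0, 2)

Step 1: Rotate 90° → (0, 2)
Step 2: Reflect across the y-axis → (0, 2)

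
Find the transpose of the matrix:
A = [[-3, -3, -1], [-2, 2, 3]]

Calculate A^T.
[[-3, -2], [-3, 2], [-1, 3]]

The transpose sends entry (i,j) to (j,i); rows become columns.
Row 0 of A: [-3, -3, -1] -> column 0 of A^T.
Row 1 of A: [-2, 2, 3] -> column 1 of A^T.
A^T = [[-3, -2], [-3, 2], [-1, 3]]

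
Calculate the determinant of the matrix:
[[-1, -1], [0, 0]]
0

For a 2×2 matrix [[a, b], [c, d]], det = ad - bc
det = (-1)(0) - (-1)(0) = 0 - 0 = 0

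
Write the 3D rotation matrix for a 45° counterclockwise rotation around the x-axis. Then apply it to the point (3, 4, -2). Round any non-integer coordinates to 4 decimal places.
R = [[1, 0, 0], [0, √2/2, -√2/2], [0, √2/2, √2/2]]; R·(3, 4, -2) = (3.0000, 4.2426, 1.4142)

Rotation matrix for 45° around x-axis:
cos(45°) = √2/2, sin(45°) = √2/2
R = [[1, 0, 0], [0, √2/2, -√2/2], [0, √2/2, √2/2]]
Apply to (3, 4, -2): R·[3, 4, -2]ᵀ = (3.0000, 4.2426, 1.4142)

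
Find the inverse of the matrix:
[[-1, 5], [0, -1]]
[[-1, -5], [0, -1]]

For [[a,b],[c,d]], inverse = (1/det)·[[d,-b],[-c,a]]
det = -1·-1 - 5·0 = 1
Inverse = (1/1)·[[-1, -5], [0, -1]]
        = [[-1, -5], [0, -1]]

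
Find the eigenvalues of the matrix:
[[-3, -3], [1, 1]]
λ = -2 and λ = 0

Characteristic equation: det(A - λI) = 0
λ² - (trace)λ + (det) = 0
λ² - (-2)λ + (0) = 0
λ² + 2λ + 0 = 0
Solving: λ = -2, 0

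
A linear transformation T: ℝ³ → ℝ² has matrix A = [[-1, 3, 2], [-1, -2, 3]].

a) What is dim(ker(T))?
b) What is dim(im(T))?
dim(ker) = 1, dim(im) = 2

The two rows are not scalar multiples of one another (no single k satisfies row 2 = k × row 1), so they are linearly independent.
Thus rank(A) = 2.
dim(im(T)) = rank(A) = 2.
By the rank-nullity theorem applied to T: ℝ³ → ℝ², rank(A) + nullity(A) = 3 (the domain dimension), so dim(ker(T)) = 3 - 2 = 1.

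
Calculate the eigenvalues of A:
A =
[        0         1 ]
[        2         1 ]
λ = -1, 2

Solve det(A - λI) = 0. For a 2×2 matrix the characteristic equation is λ² - (trace)λ + det = 0.
trace(A) = a + d = 0 + 1 = 1.
det(A) = a*d - b*c = (0)*(1) - (1)*(2) = 0 - 2 = -2.
Characteristic equation: λ² - (1)λ + (-2) = 0.
Discriminant = (1)² - 4*(-2) = 1 + 8 = 9.
λ = (1 ± √9) / 2 = (1 ± 3) / 2 = -1, 2.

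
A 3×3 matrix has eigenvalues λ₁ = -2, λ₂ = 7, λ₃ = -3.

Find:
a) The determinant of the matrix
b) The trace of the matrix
det = 42, trace = 2

Two standard eigenvalue identities:
- det(A) equals the product of the eigenvalues (counted with multiplicity).
- trace(A) equals the sum of the eigenvalues.
det(A) = (-2)*(7)*(-3) = 42.
trace(A) = -2 + 7 - 3 = 2.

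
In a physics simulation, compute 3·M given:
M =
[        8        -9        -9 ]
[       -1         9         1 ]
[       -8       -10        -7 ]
3M =
[       24       -27       -27 ]
[       -3        27         3 ]
[      -24       -30       -21 ]

Scalar multiplication is elementwise: (3M)[i][j] = 3 * M[i][j].
  (3M)[0][0] = 3 * (8) = 24
  (3M)[0][1] = 3 * (-9) = -27
  (3M)[0][2] = 3 * (-9) = -27
  (3M)[1][0] = 3 * (-1) = -3
  (3M)[1][1] = 3 * (9) = 27
  (3M)[1][2] = 3 * (1) = 3
  (3M)[2][0] = 3 * (-8) = -24
  (3M)[2][1] = 3 * (-10) = -30
  (3M)[2][2] = 3 * (-7) = -21
3M =
[       24       -27       -27 ]
[       -3        27         3 ]
[      -24       -30       -21 ]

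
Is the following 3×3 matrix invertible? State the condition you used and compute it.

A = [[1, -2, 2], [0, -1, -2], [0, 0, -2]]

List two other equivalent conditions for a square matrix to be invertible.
Yes, invertible; det(A) = 2 ≠ 0. Equivalent conditions: rank(A) = 3; Ax = 0 has only the trivial solution; 0 is not an eigenvalue; the columns of A are linearly independent.

To check invertibility, compute det(A).
The given matrix is triangular, so det(A) equals the product of its diagonal entries = 2 ≠ 0.
Since det(A) ≠ 0, A is invertible.
Equivalent conditions for a square matrix A to be invertible:
- rank(A) = 3 (full rank).
- The homogeneous system Ax = 0 has only the trivial solution x = 0.
- 0 is not an eigenvalue of A.
- The columns (equivalently rows) of A are linearly independent.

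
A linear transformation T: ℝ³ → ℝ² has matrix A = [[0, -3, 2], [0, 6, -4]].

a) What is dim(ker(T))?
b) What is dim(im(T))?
dim(ker) = 2, dim(im) = 1

Observe that row 2 = -2 × row 1 (so the rows are linearly dependent).
Thus rank(A) = 1 (only one linearly independent row).
dim(im(T)) = rank(A) = 1.
By the rank-nullity theorem applied to T: ℝ³ → ℝ², rank(A) + nullity(A) = 3 (the domain dimension), so dim(ker(T)) = 3 - 1 = 2.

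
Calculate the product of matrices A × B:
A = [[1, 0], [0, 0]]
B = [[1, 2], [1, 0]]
[[1, 2], [0, 0]]

Matrix multiplication:
C[0][0] = 1×1 + 0×1 = 1
C[0][1] = 1×2 + 0×0 = 2
C[1][0] = 0×1 + 0×1 = 0
C[1][1] = 0×2 + 0×0 = 0
Result: [[1, 2], [0, 0]]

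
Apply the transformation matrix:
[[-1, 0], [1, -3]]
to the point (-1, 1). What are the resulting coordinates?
(1, -4)

Matrix multiplication:
[[-1, 0], [1, -3]] × [-1, 1]ᵀ
= [-1×-1 + 0×1, 1×-1 + -3×1]ᵀ
= [1.0000, -4.0000]ᵀ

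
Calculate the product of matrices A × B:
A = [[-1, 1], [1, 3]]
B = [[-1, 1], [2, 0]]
[[3, -1], [5, 1]]

Matrix multiplication:
C[0][0] = -1×-1 + 1×2 = 3
C[0][1] = -1×1 + 1×0 = -1
C[1][0] = 1×-1 + 3×2 = 5
C[1][1] = 1×1 + 3×0 = 1
Result: [[3, -1], [5, 1]]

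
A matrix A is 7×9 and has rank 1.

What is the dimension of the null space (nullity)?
8

The rank-nullity theorem for an m×n matrix states:
rank(A) + nullity(A) = n (the number of columns).
Here n = 9 and rank(A) = 1, so nullity(A) = 9 - 1 = 8.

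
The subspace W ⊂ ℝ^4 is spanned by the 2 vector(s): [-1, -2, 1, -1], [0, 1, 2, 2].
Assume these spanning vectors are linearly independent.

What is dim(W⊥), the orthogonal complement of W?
dim(W⊥) = 2

For any subspace W of ℝ^n, dim(W) + dim(W⊥) = n (the whole-space dimension).
Here the given 2 vectors are linearly independent, so dim(W) = 2.
Thus dim(W⊥) = n - dim(W) = 4 - 2 = 2.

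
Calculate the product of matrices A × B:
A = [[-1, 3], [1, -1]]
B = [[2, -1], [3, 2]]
[[7, 7], [-1, -3]]

Matrix multiplication:
C[0][0] = -1×2 + 3×3 = 7
C[0][1] = -1×-1 + 3×2 = 7
C[1][0] = 1×2 + -1×3 = -1
C[1][1] = 1×-1 + -1×2 = -3
Result: [[7, 7], [-1, -3]]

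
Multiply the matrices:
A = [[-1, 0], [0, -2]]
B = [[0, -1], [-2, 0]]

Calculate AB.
[[0, 1], [4, 0]]

Each entry (i,j) of AB = sum over k of A[i][k]*B[k][j].
(AB)[0][0] = (-1)*(0) + (0)*(-2) = 0
(AB)[0][1] = (-1)*(-1) + (0)*(0) = 1
(AB)[1][0] = (0)*(0) + (-2)*(-2) = 4
(AB)[1][1] = (0)*(-1) + (-2)*(0) = 0
AB = [[0, 1], [4, 0]]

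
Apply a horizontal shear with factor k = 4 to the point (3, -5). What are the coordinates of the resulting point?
(-17, -5)

Shear matrix for horizontal shear with factor k = 4:
[[1, 4], [0, 1]]
Result: (3, -5) → (-17, -5)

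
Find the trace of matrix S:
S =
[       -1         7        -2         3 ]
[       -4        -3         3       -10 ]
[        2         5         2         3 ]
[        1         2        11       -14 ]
tr(S) = -1 - 3 + 2 - 14 = -16

The trace of a square matrix is the sum of its diagonal entries.
Diagonal entries of S: S[0][0] = -1, S[1][1] = -3, S[2][2] = 2, S[3][3] = -14.
tr(S) = -1 - 3 + 2 - 14 = -16.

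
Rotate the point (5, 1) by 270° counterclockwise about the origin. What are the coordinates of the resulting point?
(1, -5)

Rotation matrix R(θ) = [[cos θ, -sin θ], [sin θ, cos θ]]; for θ = 270°:
R = [[0, 1], [-1, 0]]
Result: R × [5, 1]ᵀ = [0·5 + (1)·1, -1·5 + (0)·1]ᵀ = (1, -5)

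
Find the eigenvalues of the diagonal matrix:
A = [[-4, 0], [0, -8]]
λ₁ = -4, λ₂ = -8

The characteristic polynomial of A is det(A - λI) = (-4 - λ)(-8 - λ) = 0.
The roots are λ = -4 and λ = -8, so the eigenvalues are the diagonal entries.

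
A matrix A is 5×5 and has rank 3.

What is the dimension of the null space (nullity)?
2

The rank-nullity theorem for an m×n matrix states:
rank(A) + nullity(A) = n (the number of columns).
Here n = 5 and rank(A) = 3, so nullity(A) = 5 - 3 = 2.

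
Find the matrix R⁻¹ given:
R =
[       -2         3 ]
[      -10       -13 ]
det(R) = 56
R⁻¹ =
[   -13/56     -3/56 ]
[     5/28     -1/28 ]

For a 2×2 matrix R = [[a, b], [c, d]] with det(R) ≠ 0, R⁻¹ = (1/det(R)) * [[d, -b], [-c, a]].
det(R) = (-2)*(-13) - (3)*(-10) = 26 + 30 = 56.
R⁻¹ = (1/56) * [[-13, -3], [10, -2]].
Dividing each entry by 56 and reducing:
R⁻¹ =
[   -13/56     -3/56 ]
[     5/28     -1/28 ]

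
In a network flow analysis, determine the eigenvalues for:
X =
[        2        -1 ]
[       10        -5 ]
λ = -3, 0

Solve det(X - λI) = 0. For a 2×2 matrix the characteristic equation is λ² - (trace)λ + det = 0.
trace(X) = a + d = 2 - 5 = -3.
det(X) = a*d - b*c = (2)*(-5) - (-1)*(10) = -10 + 10 = 0.
Characteristic equation: λ² - (-3)λ + (0) = 0.
Discriminant = (-3)² - 4*(0) = 9 - 0 = 9.
λ = (-3 ± √9) / 2 = (-3 ± 3) / 2 = -3, 0.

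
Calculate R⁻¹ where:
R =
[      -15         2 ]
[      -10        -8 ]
det(R) = 140
R⁻¹ =
[    -2/35     -1/70 ]
[     1/14     -3/28 ]

For a 2×2 matrix R = [[a, b], [c, d]] with det(R) ≠ 0, R⁻¹ = (1/det(R)) * [[d, -b], [-c, a]].
det(R) = (-15)*(-8) - (2)*(-10) = 120 + 20 = 140.
R⁻¹ = (1/140) * [[-8, -2], [10, -15]].
Dividing each entry by 140 and reducing:
R⁻¹ =
[    -2/35     -1/70 ]
[     1/14     -3/28 ]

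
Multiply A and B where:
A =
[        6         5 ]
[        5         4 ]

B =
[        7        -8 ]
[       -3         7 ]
AB =
[       27       -13 ]
[       23       -12 ]

Matrix multiplication: (AB)[i][j] = sum over k of A[i][k] * B[k][j].
  (AB)[0][0] = (6)*(7) + (5)*(-3) = 27
  (AB)[0][1] = (6)*(-8) + (5)*(7) = -13
  (AB)[1][0] = (5)*(7) + (4)*(-3) = 23
  (AB)[1][1] = (5)*(-8) + (4)*(7) = -12
AB =
[       27       -13 ]
[       23       -12 ]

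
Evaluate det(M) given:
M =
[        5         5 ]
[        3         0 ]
det(M) = -15

For a 2×2 matrix [[a, b], [c, d]], det = a*d - b*c.
det(M) = (5)*(0) - (5)*(3) = 0 - 15 = -15.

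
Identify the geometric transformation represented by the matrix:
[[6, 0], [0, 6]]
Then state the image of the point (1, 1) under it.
uniform scaling by factor 6; image of (1, 1) is (6, 6)

This is a diagonal matrix with equal entries 6, so it scales both axes by the same factor 6.
The matrix [[6, 0], [0, 6]] represents: uniform scaling by factor 6.
Applying it to (1, 1): [6·1 + 0·1, 0·1 + 6·1] = (6, 6).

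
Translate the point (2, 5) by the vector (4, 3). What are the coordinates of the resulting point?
(6, 8)

Translation by (4, 3):
x' = 2 + 4 = 6
y' = 5 + 3 = 8
Homogeneous matrix: [[1, 0, 4], [0, 1, 3], [0, 0, 1]]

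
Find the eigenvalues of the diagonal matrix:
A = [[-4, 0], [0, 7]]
λ₁ = -4, λ₂ = 7

The characteristic polynomial of A is det(A - λI) = (-4 - λ)(7 - λ) = 0.
The roots are λ = -4 and λ = 7, so the eigenvalues are the diagonal entries.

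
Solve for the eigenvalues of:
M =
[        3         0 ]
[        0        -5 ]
λ = -5, 3

Solve det(M - λI) = 0. For a 2×2 matrix the characteristic equation is λ² - (trace)λ + det = 0.
trace(M) = a + d = 3 - 5 = -2.
det(M) = a*d - b*c = (3)*(-5) - (0)*(0) = -15 - 0 = -15.
Characteristic equation: λ² - (-2)λ + (-15) = 0.
Discriminant = (-2)² - 4*(-15) = 4 + 60 = 64.
λ = (-2 ± √64) / 2 = (-2 ± 8) / 2 = -5, 3.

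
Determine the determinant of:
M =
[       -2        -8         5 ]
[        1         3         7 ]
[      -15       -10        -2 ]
det(M) = 871

Expand along row 0 (cofactor expansion): det(M) = a*(e*i - f*h) - b*(d*i - f*g) + c*(d*h - e*g), where the 3×3 is [[a, b, c], [d, e, f], [g, h, i]].
Minor M_00 = (3)*(-2) - (7)*(-10) = -6 + 70 = 64.
Minor M_01 = (1)*(-2) - (7)*(-15) = -2 + 105 = 103.
Minor M_02 = (1)*(-10) - (3)*(-15) = -10 + 45 = 35.
det(M) = (-2)*(64) - (-8)*(103) + (5)*(35) = -128 + 824 + 175 = 871.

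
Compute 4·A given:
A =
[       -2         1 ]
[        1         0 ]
4A =
[       -8         4 ]
[        4         0 ]

Scalar multiplication is elementwise: (4A)[i][j] = 4 * A[i][j].
  (4A)[0][0] = 4 * (-2) = -8
  (4A)[0][1] = 4 * (1) = 4
  (4A)[1][0] = 4 * (1) = 4
  (4A)[1][1] = 4 * (0) = 0
4A =
[       -8         4 ]
[        4         0 ]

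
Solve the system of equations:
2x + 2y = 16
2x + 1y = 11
x = 3, y = 5

Use elimination (row reduction):
Equation 1: 2x + 2y = 16.
Equation 2: 2x + 1y = 11.
Multiply Eq1 by 2 and Eq2 by 2: 4x + 4y = 32;  4x + 2y = 22.
Subtract: (-2)y = -10, so y = 5.
Back-substitute into Eq1: 2x + 2*(5) = 16, so x = 3.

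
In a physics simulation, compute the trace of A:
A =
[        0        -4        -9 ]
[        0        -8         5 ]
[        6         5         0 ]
tr(A) = 0 - 8 + 0 = -8

The trace of a square matrix is the sum of its diagonal entries.
Diagonal entries of A: A[0][0] = 0, A[1][1] = -8, A[2][2] = 0.
tr(A) = 0 - 8 + 0 = -8.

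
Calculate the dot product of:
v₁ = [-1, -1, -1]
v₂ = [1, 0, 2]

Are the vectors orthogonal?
-3, No

The dot product is the sum of products of corresponding components.
v₁·v₂ = (-1)*(1) + (-1)*(0) + (-1)*(2) = -1 + 0 - 2 = -3.
Two vectors are orthogonal iff their dot product is 0; here the dot product is -3, so the vectors are not orthogonal.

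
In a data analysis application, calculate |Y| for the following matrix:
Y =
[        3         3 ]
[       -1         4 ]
det(Y) = 15

For a 2×2 matrix [[a, b], [c, d]], det = a*d - b*c.
det(Y) = (3)*(4) - (3)*(-1) = 12 + 3 = 15.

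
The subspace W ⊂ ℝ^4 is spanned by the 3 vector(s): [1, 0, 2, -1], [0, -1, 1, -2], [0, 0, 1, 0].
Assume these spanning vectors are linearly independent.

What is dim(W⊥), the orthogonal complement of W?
dim(W⊥) = 1

For any subspace W of ℝ^n, dim(W) + dim(W⊥) = n (the whole-space dimension).
Here the given 3 vectors are linearly independent, so dim(W) = 3.
Thus dim(W⊥) = n - dim(W) = 4 - 3 = 1.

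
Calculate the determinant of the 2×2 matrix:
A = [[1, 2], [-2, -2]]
2

For A = [[a, b], [c, d]], det(A) = a*d - b*c.
det(A) = (1)*(-2) - (2)*(-2) = -2 - -4 = 2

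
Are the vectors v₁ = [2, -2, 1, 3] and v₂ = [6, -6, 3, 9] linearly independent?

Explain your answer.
No, linearly dependent (v₂ = 3·v₁)

Check whether there is a scalar k with v₂ = k·v₁.
Comparing components, k = 3 satisfies 3·[2, -2, 1, 3] = [6, -6, 3, 9].
Since v₂ is a scalar multiple of v₁, the two vectors are linearly dependent.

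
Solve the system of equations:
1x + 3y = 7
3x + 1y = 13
x = 4, y = 1

Use elimination (row reduction):
Equation 1: 1x + 3y = 7.
Equation 2: 3x + 1y = 13.
Multiply Eq1 by 3 and Eq2 by 1: 3x + 9y = 21;  3x + 1y = 13.
Subtract: (-8)y = -8, so y = 1.
Back-substitute into Eq1: 1x + 3*(1) = 7, so x = 4.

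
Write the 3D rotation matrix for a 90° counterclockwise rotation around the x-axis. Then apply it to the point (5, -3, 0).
R = [[1, 0, 0], [0, 0, -1], [0, 1, 0]]; R·(5, -3, 0) = (5, 0, -3)

Rotation matrix for 90° around x-axis:
cos(90°) = 0, sin(90°) = 1
R = [[1, 0, 0], [0, 0, -1], [0, 1, 0]]
Apply to (5, -3, 0): R·[5, -3, 0]ᵀ = (5, 0, -3)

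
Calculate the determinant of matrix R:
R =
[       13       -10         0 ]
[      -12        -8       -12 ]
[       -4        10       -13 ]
det(R) = 3992

Expand along row 0 (cofactor expansion): det(R) = a*(e*i - f*h) - b*(d*i - f*g) + c*(d*h - e*g), where the 3×3 is [[a, b, c], [d, e, f], [g, h, i]].
Minor M_00 = (-8)*(-13) - (-12)*(10) = 104 + 120 = 224.
Minor M_01 = (-12)*(-13) - (-12)*(-4) = 156 - 48 = 108.
Minor M_02 = (-12)*(10) - (-8)*(-4) = -120 - 32 = -152.
det(R) = (13)*(224) - (-10)*(108) + (0)*(-152) = 2912 + 1080 + 0 = 3992.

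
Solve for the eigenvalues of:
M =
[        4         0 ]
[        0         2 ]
λ = 2, 4

Solve det(M - λI) = 0. For a 2×2 matrix the characteristic equation is λ² - (trace)λ + det = 0.
trace(M) = a + d = 4 + 2 = 6.
det(M) = a*d - b*c = (4)*(2) - (0)*(0) = 8 - 0 = 8.
Characteristic equation: λ² - (6)λ + (8) = 0.
Discriminant = (6)² - 4*(8) = 36 - 32 = 4.
λ = (6 ± √4) / 2 = (6 ± 2) / 2 = 2, 4.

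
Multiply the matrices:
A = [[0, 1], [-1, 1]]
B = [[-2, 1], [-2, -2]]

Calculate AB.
[[-2, -2], [0, -3]]

Each entry (i,j) of AB = sum over k of A[i][k]*B[k][j].
(AB)[0][0] = (0)*(-2) + (1)*(-2) = -2
(AB)[0][1] = (0)*(1) + (1)*(-2) = -2
(AB)[1][0] = (-1)*(-2) + (1)*(-2) = 0
(AB)[1][1] = (-1)*(1) + (1)*(-2) = -3
AB = [[-2, -2], [0, -3]]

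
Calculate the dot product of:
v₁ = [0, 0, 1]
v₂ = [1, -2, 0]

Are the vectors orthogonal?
0, Yes

The dot product is the sum of products of corresponding components.
v₁·v₂ = (0)*(1) + (0)*(-2) + (1)*(0) = 0 + 0 + 0 = 0.
Two vectors are orthogonal iff their dot product is 0; here the dot product is 0, so the vectors are orthogonal.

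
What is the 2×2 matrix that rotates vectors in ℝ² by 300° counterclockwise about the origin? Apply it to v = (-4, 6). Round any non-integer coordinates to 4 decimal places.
R = [[1/2, √3/2], [-√3/2, 1/2]]; R·v = (3.1962, 6.4641)

A counterclockwise rotation by angle θ in ℝ² has matrix R(θ) = [[cos θ, -sin θ], [sin θ, cos θ]].
For θ = 300°: cos θ = 1/2, sin θ = -√3/2.
R(300°) = [[1/2, √3/2], [-√3/2, 1/2]].
R·v = [1/2·-4 + (√3/2)·6, -√3/2·-4 + 1/2·6] = (3.1962, 6.4641).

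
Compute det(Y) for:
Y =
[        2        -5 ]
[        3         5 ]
det(Y) = 25

For a 2×2 matrix [[a, b], [c, d]], det = a*d - b*c.
det(Y) = (2)*(5) - (-5)*(3) = 10 + 15 = 25.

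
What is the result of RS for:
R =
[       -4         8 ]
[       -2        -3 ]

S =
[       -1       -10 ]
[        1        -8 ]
RS =
[       12       -24 ]
[       -1        44 ]

Matrix multiplication: (RS)[i][j] = sum over k of R[i][k] * S[k][j].
  (RS)[0][0] = (-4)*(-1) + (8)*(1) = 12
  (RS)[0][1] = (-4)*(-10) + (8)*(-8) = -24
  (RS)[1][0] = (-2)*(-1) + (-3)*(1) = -1
  (RS)[1][1] = (-2)*(-10) + (-3)*(-8) = 44
RS =
[       12       -24 ]
[       -1        44 ]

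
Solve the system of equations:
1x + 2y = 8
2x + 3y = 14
x = 4, y = 2

Use elimination (row reduction):
Equation 1: 1x + 2y = 8.
Equation 2: 2x + 3y = 14.
Multiply Eq1 by 2 and Eq2 by 1: 2x + 4y = 16;  2x + 3y = 14.
Subtract: (-1)y = -2, so y = 2.
Back-substitute into Eq1: 1x + 2*(2) = 8, so x = 4.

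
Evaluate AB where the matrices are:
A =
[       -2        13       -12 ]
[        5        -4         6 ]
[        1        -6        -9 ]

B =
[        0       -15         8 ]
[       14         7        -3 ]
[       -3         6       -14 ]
AB =
[      218        49       113 ]
[      -74       -67       -32 ]
[      -57      -111       152 ]

Matrix multiplication: (AB)[i][j] = sum over k of A[i][k] * B[k][j].
  (AB)[0][0] = (-2)*(0) + (13)*(14) + (-12)*(-3) = 218
  (AB)[0][1] = (-2)*(-15) + (13)*(7) + (-12)*(6) = 49
  (AB)[0][2] = (-2)*(8) + (13)*(-3) + (-12)*(-14) = 113
  (AB)[1][0] = (5)*(0) + (-4)*(14) + (6)*(-3) = -74
  (AB)[1][1] = (5)*(-15) + (-4)*(7) + (6)*(6) = -67
  (AB)[1][2] = (5)*(8) + (-4)*(-3) + (6)*(-14) = -32
  (AB)[2][0] = (1)*(0) + (-6)*(14) + (-9)*(-3) = -57
  (AB)[2][1] = (1)*(-15) + (-6)*(7) + (-9)*(6) = -111
  (AB)[2][2] = (1)*(8) + (-6)*(-3) + (-9)*(-14) = 152
AB =
[      218        49       113 ]
[      -74       -67       -32 ]
[      -57      -111       152 ]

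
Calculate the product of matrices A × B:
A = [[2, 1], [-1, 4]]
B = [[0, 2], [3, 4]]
[[3, 8], [12, 14]]

Matrix multiplication:
C[0][0] = 2×0 + 1×3 = 3
C[0][1] = 2×2 + 1×4 = 8
C[1][0] = -1×0 + 4×3 = 12
C[1][1] = -1×2 + 4×4 = 14
Result: [[3, 8], [12, 14]]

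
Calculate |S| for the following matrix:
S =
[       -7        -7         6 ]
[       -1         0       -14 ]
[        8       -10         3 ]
det(S) = 1803

Expand along row 0 (cofactor expansion): det(S) = a*(e*i - f*h) - b*(d*i - f*g) + c*(d*h - e*g), where the 3×3 is [[a, b, c], [d, e, f], [g, h, i]].
Minor M_00 = (0)*(3) - (-14)*(-10) = 0 - 140 = -140.
Minor M_01 = (-1)*(3) - (-14)*(8) = -3 + 112 = 109.
Minor M_02 = (-1)*(-10) - (0)*(8) = 10 - 0 = 10.
det(S) = (-7)*(-140) - (-7)*(109) + (6)*(10) = 980 + 763 + 60 = 1803.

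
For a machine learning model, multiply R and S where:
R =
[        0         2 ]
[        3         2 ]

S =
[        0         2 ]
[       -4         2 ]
RS =
[       -8         4 ]
[       -8        10 ]

Matrix multiplication: (RS)[i][j] = sum over k of R[i][k] * S[k][j].
  (RS)[0][0] = (0)*(0) + (2)*(-4) = -8
  (RS)[0][1] = (0)*(2) + (2)*(2) = 4
  (RS)[1][0] = (3)*(0) + (2)*(-4) = -8
  (RS)[1][1] = (3)*(2) + (2)*(2) = 10
RS =
[       -8         4 ]
[       -8        10 ]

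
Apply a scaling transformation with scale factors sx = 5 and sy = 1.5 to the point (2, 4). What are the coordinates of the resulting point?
(10, 6.0)

Scaling matrix:
[[5, 0], [0, 1.50]]
Result: (2 × 5, 4 × 1.5) = (10, 6.0)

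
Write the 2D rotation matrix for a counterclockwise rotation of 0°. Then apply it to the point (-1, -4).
R = [[1, 0], [0, 1]]; R·(-1, -4) = (-1, -4)

Rotation matrix formula: R(θ) = [[cos θ, -sin θ], [sin θ, cos θ]]
For θ = 0°:
cos(0°) = 1
sin(0°) = 0
R = [[1, 0], [0, 1]]
Apply to (-1, -4): [1·-1 + (0)·-4, 0·-1 + 1·-4] = (-1, -4)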